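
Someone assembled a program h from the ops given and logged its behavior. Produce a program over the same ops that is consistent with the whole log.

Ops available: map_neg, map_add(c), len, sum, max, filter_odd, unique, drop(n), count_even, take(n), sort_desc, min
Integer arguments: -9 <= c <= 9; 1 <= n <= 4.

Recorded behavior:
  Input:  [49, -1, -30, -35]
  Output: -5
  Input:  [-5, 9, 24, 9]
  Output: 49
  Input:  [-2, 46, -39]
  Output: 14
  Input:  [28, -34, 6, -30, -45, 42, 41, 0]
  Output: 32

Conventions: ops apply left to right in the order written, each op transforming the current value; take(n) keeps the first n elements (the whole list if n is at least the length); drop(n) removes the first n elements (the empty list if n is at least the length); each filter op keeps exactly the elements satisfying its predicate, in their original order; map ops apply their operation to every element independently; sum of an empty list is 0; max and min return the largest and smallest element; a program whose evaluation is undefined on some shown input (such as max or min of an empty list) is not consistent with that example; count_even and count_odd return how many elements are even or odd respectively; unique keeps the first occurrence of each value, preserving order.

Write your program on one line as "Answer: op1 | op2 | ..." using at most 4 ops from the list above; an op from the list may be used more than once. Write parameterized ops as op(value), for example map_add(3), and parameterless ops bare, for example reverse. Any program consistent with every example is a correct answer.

map_add(-3) | map_add(6) | sum

Check, running the answer program on each example:
  [49, -1, -30, -35] -> [46, -4, -33, -38] -> [52, 2, -27, -32] -> -5
  [-5, 9, 24, 9] -> [-8, 6, 21, 6] -> [-2, 12, 27, 12] -> 49
  [-2, 46, -39] -> [-5, 43, -42] -> [1, 49, -36] -> 14
  [28, -34, 6, -30, -45, 42, 41, 0] -> [25, -37, 3, -33, -48, 39, 38, -3] -> [31, -31, 9, -27, -42, 45, 44, 3] -> 32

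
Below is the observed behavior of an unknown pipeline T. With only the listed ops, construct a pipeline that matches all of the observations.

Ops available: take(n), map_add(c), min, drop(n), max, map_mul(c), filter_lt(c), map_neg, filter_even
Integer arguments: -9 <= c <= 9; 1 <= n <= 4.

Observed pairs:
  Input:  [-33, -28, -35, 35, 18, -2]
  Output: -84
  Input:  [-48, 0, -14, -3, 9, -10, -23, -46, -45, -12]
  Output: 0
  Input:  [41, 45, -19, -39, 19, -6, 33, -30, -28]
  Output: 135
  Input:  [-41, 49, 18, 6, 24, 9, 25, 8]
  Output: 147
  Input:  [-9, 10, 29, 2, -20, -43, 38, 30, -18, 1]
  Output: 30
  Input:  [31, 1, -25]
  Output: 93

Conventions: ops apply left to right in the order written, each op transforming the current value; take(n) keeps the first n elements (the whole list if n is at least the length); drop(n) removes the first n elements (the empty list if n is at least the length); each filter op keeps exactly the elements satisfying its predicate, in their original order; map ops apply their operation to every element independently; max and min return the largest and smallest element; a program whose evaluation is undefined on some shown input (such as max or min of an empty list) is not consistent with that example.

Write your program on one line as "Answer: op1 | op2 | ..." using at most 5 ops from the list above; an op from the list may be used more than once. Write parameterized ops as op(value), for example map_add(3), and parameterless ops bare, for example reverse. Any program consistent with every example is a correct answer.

take(2) | map_mul(-3) | map_neg | max

Check, running the answer program on each example:
  [-33, -28, -35, 35, 18, -2] -> [-33, -28] -> [99, 84] -> [-99, -84] -> -84
  [-48, 0, -14, -3, 9, -10, -23, -46, -45, -12] -> [-48, 0] -> [144, 0] -> [-144, 0] -> 0
  [41, 45, -19, -39, 19, -6, 33, -30, -28] -> [41, 45] -> [-123, -135] -> [123, 135] -> 135
  [-41, 49, 18, 6, 24, 9, 25, 8] -> [-41, 49] -> [123, -147] -> [-123, 147] -> 147
  [-9, 10, 29, 2, -20, -43, 38, 30, -18, 1] -> [-9, 10] -> [27, -30] -> [-27, 30] -> 30
  [31, 1, -25] -> [31, 1] -> [-93, -3] -> [93, 3] -> 93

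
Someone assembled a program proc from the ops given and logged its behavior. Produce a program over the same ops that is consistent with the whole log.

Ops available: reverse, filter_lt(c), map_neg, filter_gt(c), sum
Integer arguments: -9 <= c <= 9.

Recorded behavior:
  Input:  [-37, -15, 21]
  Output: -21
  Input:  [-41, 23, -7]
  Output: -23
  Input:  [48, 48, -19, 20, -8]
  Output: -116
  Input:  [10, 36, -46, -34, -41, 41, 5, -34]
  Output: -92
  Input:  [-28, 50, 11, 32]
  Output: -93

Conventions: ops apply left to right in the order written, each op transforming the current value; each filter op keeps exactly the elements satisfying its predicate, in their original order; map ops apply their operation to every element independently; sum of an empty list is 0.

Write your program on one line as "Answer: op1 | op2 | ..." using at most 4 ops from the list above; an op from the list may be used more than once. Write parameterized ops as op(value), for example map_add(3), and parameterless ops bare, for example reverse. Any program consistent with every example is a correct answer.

map_neg | filter_lt(-4) | reverse | sum

Check, running the answer program on each example:
  [-37, -15, 21] -> [37, 15, -21] -> [-21] -> [-21] -> -21
  [-41, 23, -7] -> [41, -23, 7] -> [-23] -> [-23] -> -23
  [48, 48, -19, 20, -8] -> [-48, -48, 19, -20, 8] -> [-48, -48, -20] -> [-20, -48, -48] -> -116
  [10, 36, -46, -34, -41, 41, 5, -34] -> [-10, -36, 46, 34, 41, -41, -5, 34] -> [-10, -36, -41, -5] -> [-5, -41, -36, -10] -> -92
  [-28, 50, 11, 32] -> [28, -50, -11, -32] -> [-50, -11, -32] -> [-32, -11, -50] -> -93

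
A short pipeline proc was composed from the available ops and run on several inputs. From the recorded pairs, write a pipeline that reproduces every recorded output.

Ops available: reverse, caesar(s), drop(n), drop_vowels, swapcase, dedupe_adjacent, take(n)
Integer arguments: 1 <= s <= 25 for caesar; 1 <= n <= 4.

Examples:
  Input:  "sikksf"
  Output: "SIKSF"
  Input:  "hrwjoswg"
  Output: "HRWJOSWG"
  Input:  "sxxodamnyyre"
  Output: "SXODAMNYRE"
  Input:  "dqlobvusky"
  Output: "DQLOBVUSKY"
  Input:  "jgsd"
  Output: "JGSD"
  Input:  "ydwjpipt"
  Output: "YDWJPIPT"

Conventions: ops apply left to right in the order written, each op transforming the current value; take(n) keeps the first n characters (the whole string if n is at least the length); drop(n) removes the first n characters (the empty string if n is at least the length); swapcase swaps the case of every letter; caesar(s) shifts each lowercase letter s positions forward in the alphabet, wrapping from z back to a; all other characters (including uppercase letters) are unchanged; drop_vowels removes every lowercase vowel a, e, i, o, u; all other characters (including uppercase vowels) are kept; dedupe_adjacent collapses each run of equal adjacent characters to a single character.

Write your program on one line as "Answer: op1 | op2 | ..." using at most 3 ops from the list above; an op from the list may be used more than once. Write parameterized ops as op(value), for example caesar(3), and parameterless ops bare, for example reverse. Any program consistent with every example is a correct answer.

dedupe_adjacent | swapcase

Check, running the answer program on each example:
  "sikksf" -> "siksf" -> "SIKSF"
  "hrwjoswg" -> "hrwjoswg" -> "HRWJOSWG"
  "sxxodamnyyre" -> "sxodamnyre" -> "SXODAMNYRE"
  "dqlobvusky" -> "dqlobvusky" -> "DQLOBVUSKY"
  "jgsd" -> "jgsd" -> "JGSD"
  "ydwjpipt" -> "ydwjpipt" -> "YDWJPIPT"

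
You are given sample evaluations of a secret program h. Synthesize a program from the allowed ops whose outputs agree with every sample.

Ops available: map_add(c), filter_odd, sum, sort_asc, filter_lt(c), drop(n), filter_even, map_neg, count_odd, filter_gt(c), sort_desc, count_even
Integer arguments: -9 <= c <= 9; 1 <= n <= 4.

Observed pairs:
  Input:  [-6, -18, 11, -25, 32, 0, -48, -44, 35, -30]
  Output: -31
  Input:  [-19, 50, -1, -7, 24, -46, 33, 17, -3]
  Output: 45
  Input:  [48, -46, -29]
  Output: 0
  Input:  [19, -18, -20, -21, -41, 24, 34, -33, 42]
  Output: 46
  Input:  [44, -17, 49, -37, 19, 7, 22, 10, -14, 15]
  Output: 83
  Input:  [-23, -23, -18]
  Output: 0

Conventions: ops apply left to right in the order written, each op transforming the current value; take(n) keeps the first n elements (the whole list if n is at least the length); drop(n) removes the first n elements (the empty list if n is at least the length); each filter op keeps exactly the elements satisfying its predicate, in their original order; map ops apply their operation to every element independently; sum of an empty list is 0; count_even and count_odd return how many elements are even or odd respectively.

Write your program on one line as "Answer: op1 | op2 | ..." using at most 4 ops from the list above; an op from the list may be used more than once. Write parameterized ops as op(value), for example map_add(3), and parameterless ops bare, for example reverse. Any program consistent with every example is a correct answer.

map_add(4) | drop(1) | drop(3) | sum

Check, running the answer program on each example:
  [-6, -18, 11, -25, 32, 0, -48, -44, 35, -30] -> [-2, -14, 15, -21, 36, 4, -44, -40, 39, -26] -> [-14, 15, -21, 36, 4, -44, -40, 39, -26] -> [36, 4, -44, -40, 39, -26] -> -31
  [-19, 50, -1, -7, 24, -46, 33, 17, -3] -> [-15, 54, 3, -3, 28, -42, 37, 21, 1] -> [54, 3, -3, 28, -42, 37, 21, 1] -> [28, -42, 37, 21, 1] -> 45
  [48, -46, -29] -> [52, -42, -25] -> [-42, -25] -> [] -> 0
  [19, -18, -20, -21, -41, 24, 34, -33, 42] -> [23, -14, -16, -17, -37, 28, 38, -29, 46] -> [-14, -16, -17, -37, 28, 38, -29, 46] -> [-37, 28, 38, -29, 46] -> 46
  [44, -17, 49, -37, 19, 7, 22, 10, -14, 15] -> [48, -13, 53, -33, 23, 11, 26, 14, -10, 19] -> [-13, 53, -33, 23, 11, 26, 14, -10, 19] -> [23, 11, 26, 14, -10, 19] -> 83
  [-23, -23, -18] -> [-19, -19, -14] -> [-19, -14] -> [] -> 0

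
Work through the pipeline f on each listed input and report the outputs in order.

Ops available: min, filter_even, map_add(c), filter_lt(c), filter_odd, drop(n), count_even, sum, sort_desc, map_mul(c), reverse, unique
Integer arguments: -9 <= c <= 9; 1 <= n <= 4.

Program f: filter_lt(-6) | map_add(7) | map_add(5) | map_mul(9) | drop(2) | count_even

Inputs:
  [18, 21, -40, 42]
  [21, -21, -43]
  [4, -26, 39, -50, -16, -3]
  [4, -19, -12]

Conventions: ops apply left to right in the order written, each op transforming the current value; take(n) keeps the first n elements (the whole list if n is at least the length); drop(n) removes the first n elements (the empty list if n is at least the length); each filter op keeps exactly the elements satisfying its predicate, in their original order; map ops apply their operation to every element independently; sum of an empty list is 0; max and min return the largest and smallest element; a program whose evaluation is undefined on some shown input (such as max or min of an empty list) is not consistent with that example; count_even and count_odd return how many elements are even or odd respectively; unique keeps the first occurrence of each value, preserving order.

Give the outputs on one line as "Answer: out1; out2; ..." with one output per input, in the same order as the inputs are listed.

0; 0; 1; 0

Execution, op by op:
  [18, 21, -40, 42] -> [-40] -> [-33] -> [-28] -> [-252] -> [] -> 0
  [21, -21, -43] -> [-21, -43] -> [-14, -36] -> [-9, -31] -> [-81, -279] -> [] -> 0
  [4, -26, 39, -50, -16, -3] -> [-26, -50, -16] -> [-19, -43, -9] -> [-14, -38, -4] -> [-126, -342, -36] -> [-36] -> 1
  [4, -19, -12] -> [-19, -12] -> [-12, -5] -> [-7, 0] -> [-63, 0] -> [] -> 0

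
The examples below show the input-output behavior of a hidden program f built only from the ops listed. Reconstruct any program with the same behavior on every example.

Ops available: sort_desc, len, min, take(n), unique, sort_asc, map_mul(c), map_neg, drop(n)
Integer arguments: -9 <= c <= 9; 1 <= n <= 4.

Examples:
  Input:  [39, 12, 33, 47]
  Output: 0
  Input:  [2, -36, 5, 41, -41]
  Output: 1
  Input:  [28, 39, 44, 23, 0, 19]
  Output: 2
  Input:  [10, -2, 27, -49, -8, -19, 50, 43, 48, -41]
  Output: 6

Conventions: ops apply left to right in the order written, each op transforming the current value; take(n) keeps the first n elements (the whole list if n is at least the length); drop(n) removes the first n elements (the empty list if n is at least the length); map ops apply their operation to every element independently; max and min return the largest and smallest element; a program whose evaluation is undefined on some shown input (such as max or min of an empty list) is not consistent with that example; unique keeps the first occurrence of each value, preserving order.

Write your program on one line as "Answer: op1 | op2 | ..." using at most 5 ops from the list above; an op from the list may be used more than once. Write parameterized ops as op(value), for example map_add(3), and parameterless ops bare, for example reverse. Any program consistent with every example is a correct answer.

drop(4) | sort_asc | sort_desc | len

Check, running the answer program on each example:
  [39, 12, 33, 47] -> [] -> [] -> [] -> 0
  [2, -36, 5, 41, -41] -> [-41] -> [-41] -> [-41] -> 1
  [28, 39, 44, 23, 0, 19] -> [0, 19] -> [0, 19] -> [19, 0] -> 2
  [10, -2, 27, -49, -8, -19, 50, 43, 48, -41] -> [-8, -19, 50, 43, 48, -41] -> [-41, -19, -8, 43, 48, 50] -> [50, 48, 43, -8, -19, -41] -> 6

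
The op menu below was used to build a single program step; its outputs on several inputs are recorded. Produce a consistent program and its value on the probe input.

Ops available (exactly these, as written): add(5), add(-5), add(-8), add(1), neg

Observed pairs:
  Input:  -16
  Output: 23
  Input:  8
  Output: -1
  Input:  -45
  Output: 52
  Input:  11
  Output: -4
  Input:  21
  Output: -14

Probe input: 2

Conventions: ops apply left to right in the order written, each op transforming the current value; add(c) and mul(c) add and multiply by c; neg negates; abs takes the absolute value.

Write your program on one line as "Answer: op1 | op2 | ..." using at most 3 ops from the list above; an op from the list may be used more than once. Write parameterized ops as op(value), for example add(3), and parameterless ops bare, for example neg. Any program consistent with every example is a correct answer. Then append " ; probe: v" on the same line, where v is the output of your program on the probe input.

add(-8) | add(1) | neg ; probe: 5

Check, running the answer program on each example:
  -16 -> -24 -> -23 -> 23
  8 -> 0 -> 1 -> -1
  -45 -> -53 -> -52 -> 52
  11 -> 3 -> 4 -> -4
  21 -> 13 -> 14 -> -14
  probe: 2 -> -6 -> -5 -> 5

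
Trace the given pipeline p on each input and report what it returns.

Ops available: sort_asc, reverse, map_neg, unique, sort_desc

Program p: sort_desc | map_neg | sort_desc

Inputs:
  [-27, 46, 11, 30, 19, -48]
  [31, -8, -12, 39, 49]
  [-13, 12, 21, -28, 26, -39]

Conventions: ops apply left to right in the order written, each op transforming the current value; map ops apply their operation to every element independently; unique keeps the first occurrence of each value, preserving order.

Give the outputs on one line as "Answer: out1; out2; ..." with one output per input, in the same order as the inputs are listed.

Execution, op by op:
  [-27, 46, 11, 30, 19, -48] -> [46, 30, 19, 11, -27, -48] -> [-46, -30, -19, -11, 27, 48] -> [48, 27, -11, -19, -30, -46]
  [31, -8, -12, 39, 49] -> [49, 39, 31, -8, -12] -> [-49, -39, -31, 8, 12] -> [12, 8, -31, -39, -49]
  [-13, 12, 21, -28, 26, -39] -> [26, 21, 12, -13, -28, -39] -> [-26, -21, -12, 13, 28, 39] -> [39, 28, 13, -12, -21, -26]

[48, 27, -11, -19, -30, -46]; [12, 8, -31, -39, -49]; [39, 28, 13, -12, -21, -26]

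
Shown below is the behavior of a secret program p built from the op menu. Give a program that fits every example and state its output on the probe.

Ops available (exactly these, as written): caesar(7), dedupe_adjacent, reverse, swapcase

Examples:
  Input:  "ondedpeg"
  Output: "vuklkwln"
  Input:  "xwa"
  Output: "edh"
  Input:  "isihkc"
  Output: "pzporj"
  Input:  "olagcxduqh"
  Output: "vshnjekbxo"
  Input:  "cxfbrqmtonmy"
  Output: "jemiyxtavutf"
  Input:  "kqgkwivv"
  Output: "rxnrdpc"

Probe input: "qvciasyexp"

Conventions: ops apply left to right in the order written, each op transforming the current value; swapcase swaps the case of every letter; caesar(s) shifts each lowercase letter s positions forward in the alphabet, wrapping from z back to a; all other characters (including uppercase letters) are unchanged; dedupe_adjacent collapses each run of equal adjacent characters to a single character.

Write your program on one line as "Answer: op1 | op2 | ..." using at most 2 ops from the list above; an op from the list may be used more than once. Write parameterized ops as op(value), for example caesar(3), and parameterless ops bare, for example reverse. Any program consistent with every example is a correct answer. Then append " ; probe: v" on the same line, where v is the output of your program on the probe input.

dedupe_adjacent | caesar(7) ; probe: "xcjphzflew"

Check, running the answer program on each example:
  "ondedpeg" -> "ondedpeg" -> "vuklkwln"
  "xwa" -> "xwa" -> "edh"
  "isihkc" -> "isihkc" -> "pzporj"
  "olagcxduqh" -> "olagcxduqh" -> "vshnjekbxo"
  "cxfbrqmtonmy" -> "cxfbrqmtonmy" -> "jemiyxtavutf"
  "kqgkwivv" -> "kqgkwiv" -> "rxnrdpc"
  probe: "qvciasyexp" -> "qvciasyexp" -> "xcjphzflew"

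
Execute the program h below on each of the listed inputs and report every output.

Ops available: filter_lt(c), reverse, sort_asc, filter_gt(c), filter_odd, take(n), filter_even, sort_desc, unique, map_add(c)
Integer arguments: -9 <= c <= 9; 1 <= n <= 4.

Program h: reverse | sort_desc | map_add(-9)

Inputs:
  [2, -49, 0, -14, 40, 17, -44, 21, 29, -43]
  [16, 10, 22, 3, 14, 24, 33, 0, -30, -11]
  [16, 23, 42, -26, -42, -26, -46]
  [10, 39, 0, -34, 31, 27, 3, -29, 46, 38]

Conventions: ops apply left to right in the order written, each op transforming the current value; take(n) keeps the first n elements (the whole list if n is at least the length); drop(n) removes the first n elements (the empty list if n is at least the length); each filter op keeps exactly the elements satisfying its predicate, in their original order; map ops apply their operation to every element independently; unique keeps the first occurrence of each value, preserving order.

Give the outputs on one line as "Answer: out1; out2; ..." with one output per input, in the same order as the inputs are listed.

Execution, op by op:
  [2, -49, 0, -14, 40, 17, -44, 21, 29, -43] -> [-43, 29, 21, -44, 17, 40, -14, 0, -49, 2] -> [40, 29, 21, 17, 2, 0, -14, -43, -44, -49] -> [31, 20, 12, 8, -7, -9, -23, -52, -53, -58]
  [16, 10, 22, 3, 14, 24, 33, 0, -30, -11] -> [-11, -30, 0, 33, 24, 14, 3, 22, 10, 16] -> [33, 24, 22, 16, 14, 10, 3, 0, -11, -30] -> [24, 15, 13, 7, 5, 1, -6, -9, -20, -39]
  [16, 23, 42, -26, -42, -26, -46] -> [-46, -26, -42, -26, 42, 23, 16] -> [42, 23, 16, -26, -26, -42, -46] -> [33, 14, 7, -35, -35, -51, -55]
  [10, 39, 0, -34, 31, 27, 3, -29, 46, 38] -> [38, 46, -29, 3, 27, 31, -34, 0, 39, 10] -> [46, 39, 38, 31, 27, 10, 3, 0, -29, -34] -> [37, 30, 29, 22, 18, 1, -6, -9, -38, -43]

[31, 20, 12, 8, -7, -9, -23, -52, -53, -58]; [24, 15, 13, 7, 5, 1, -6, -9, -20, -39]; [33, 14, 7, -35, -35, -51, -55]; [37, 30, 29, 22, 18, 1, -6, -9, -38, -43]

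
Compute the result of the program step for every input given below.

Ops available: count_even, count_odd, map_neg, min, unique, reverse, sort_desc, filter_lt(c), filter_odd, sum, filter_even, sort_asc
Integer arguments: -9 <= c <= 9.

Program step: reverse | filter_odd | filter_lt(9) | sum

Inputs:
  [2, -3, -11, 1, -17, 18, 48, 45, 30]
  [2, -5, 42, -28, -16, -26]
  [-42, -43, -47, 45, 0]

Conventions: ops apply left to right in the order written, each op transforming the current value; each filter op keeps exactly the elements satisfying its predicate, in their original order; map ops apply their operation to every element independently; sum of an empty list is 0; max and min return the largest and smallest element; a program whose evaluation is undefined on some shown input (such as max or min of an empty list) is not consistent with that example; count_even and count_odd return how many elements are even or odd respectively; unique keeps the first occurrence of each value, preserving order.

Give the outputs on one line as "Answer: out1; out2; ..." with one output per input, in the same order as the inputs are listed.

Execution, op by op:
  [2, -3, -11, 1, -17, 18, 48, 45, 30] -> [30, 45, 48, 18, -17, 1, -11, -3, 2] -> [45, -17, 1, -11, -3] -> [-17, 1, -11, -3] -> -30
  [2, -5, 42, -28, -16, -26] -> [-26, -16, -28, 42, -5, 2] -> [-5] -> [-5] -> -5
  [-42, -43, -47, 45, 0] -> [0, 45, -47, -43, -42] -> [45, -47, -43] -> [-47, -43] -> -90

-30; -5; -90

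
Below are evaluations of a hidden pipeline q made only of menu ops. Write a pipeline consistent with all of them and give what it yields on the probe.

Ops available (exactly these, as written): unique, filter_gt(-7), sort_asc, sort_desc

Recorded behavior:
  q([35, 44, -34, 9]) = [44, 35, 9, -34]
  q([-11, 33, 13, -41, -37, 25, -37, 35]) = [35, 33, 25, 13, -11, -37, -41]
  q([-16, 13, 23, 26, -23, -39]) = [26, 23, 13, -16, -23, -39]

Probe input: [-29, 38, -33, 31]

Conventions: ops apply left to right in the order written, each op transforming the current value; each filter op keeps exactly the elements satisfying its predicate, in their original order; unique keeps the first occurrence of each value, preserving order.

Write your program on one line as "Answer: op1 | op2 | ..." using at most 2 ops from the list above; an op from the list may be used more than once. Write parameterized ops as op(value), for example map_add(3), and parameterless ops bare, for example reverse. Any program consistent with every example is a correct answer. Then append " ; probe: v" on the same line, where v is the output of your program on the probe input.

sort_desc | unique ; probe: [38, 31, -29, -33]

Check, running the answer program on each example:
  [35, 44, -34, 9] -> [44, 35, 9, -34] -> [44, 35, 9, -34]
  [-11, 33, 13, -41, -37, 25, -37, 35] -> [35, 33, 25, 13, -11, -37, -37, -41] -> [35, 33, 25, 13, -11, -37, -41]
  [-16, 13, 23, 26, -23, -39] -> [26, 23, 13, -16, -23, -39] -> [26, 23, 13, -16, -23, -39]
  probe: [-29, 38, -33, 31] -> [38, 31, -29, -33] -> [38, 31, -29, -33]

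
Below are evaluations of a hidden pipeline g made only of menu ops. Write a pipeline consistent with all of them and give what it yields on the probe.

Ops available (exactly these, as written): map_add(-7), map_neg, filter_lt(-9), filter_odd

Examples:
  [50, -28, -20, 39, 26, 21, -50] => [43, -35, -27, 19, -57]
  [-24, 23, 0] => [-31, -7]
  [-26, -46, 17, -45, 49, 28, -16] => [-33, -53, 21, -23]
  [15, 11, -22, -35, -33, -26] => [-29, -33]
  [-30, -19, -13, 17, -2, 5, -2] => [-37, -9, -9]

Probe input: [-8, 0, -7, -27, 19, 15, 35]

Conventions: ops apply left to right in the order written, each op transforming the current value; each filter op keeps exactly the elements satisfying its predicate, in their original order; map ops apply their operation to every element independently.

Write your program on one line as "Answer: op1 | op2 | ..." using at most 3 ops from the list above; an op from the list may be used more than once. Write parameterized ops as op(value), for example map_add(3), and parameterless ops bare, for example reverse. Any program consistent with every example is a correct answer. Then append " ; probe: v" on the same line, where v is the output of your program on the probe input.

map_add(-7) | filter_odd ; probe: [-15, -7]

Check, running the answer program on each example:
  [50, -28, -20, 39, 26, 21, -50] -> [43, -35, -27, 32, 19, 14, -57] -> [43, -35, -27, 19, -57]
  [-24, 23, 0] -> [-31, 16, -7] -> [-31, -7]
  [-26, -46, 17, -45, 49, 28, -16] -> [-33, -53, 10, -52, 42, 21, -23] -> [-33, -53, 21, -23]
  [15, 11, -22, -35, -33, -26] -> [8, 4, -29, -42, -40, -33] -> [-29, -33]
  [-30, -19, -13, 17, -2, 5, -2] -> [-37, -26, -20, 10, -9, -2, -9] -> [-37, -9, -9]
  probe: [-8, 0, -7, -27, 19, 15, 35] -> [-15, -7, -14, -34, 12, 8, 28] -> [-15, -7]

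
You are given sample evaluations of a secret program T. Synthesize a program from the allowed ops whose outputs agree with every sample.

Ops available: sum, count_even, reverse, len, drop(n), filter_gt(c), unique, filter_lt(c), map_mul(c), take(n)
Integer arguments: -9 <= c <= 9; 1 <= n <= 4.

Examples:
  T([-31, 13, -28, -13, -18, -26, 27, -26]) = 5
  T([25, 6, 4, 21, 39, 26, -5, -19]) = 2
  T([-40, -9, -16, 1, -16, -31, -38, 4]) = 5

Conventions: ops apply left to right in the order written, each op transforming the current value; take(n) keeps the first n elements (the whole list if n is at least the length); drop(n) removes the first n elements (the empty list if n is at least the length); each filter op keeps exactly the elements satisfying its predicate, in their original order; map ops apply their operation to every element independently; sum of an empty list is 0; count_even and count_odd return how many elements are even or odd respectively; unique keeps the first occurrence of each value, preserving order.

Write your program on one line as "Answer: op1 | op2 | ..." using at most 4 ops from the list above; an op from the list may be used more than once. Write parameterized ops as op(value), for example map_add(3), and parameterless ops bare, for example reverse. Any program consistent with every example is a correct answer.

unique | filter_lt(-3) | map_mul(6) | count_even

Check, running the answer program on each example:
  [-31, 13, -28, -13, -18, -26, 27, -26] -> [-31, 13, -28, -13, -18, -26, 27] -> [-31, -28, -13, -18, -26] -> [-186, -168, -78, -108, -156] -> 5
  [25, 6, 4, 21, 39, 26, -5, -19] -> [25, 6, 4, 21, 39, 26, -5, -19] -> [-5, -19] -> [-30, -114] -> 2
  [-40, -9, -16, 1, -16, -31, -38, 4] -> [-40, -9, -16, 1, -31, -38, 4] -> [-40, -9, -16, -31, -38] -> [-240, -54, -96, -186, -228] -> 5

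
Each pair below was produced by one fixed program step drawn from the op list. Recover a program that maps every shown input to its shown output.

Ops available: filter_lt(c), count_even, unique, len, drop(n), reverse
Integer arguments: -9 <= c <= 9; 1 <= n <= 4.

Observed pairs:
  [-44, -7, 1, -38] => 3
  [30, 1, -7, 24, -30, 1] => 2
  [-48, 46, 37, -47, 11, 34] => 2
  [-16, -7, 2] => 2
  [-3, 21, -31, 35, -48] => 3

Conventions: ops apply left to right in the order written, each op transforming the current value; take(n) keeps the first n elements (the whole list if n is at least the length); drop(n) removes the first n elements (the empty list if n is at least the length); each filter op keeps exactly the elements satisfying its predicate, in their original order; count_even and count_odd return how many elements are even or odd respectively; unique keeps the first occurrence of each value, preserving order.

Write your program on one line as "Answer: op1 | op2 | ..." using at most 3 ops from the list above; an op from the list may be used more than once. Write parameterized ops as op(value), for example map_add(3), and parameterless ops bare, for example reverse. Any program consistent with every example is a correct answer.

unique | filter_lt(-1) | len

Check, running the answer program on each example:
  [-44, -7, 1, -38] -> [-44, -7, 1, -38] -> [-44, -7, -38] -> 3
  [30, 1, -7, 24, -30, 1] -> [30, 1, -7, 24, -30] -> [-7, -30] -> 2
  [-48, 46, 37, -47, 11, 34] -> [-48, 46, 37, -47, 11, 34] -> [-48, -47] -> 2
  [-16, -7, 2] -> [-16, -7, 2] -> [-16, -7] -> 2
  [-3, 21, -31, 35, -48] -> [-3, 21, -31, 35, -48] -> [-3, -31, -48] -> 3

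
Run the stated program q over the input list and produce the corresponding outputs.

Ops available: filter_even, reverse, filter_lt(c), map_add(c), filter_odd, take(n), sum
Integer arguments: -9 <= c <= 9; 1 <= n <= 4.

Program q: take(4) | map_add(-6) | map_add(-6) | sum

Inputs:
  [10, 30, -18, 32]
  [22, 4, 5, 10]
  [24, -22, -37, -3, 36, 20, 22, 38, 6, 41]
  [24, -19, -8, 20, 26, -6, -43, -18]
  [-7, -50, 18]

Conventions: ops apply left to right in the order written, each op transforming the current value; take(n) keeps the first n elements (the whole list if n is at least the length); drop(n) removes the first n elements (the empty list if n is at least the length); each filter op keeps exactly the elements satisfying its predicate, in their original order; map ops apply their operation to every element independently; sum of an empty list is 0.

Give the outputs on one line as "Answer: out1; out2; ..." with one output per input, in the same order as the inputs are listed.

6; -7; -86; -31; -75

Execution, op by op:
  [10, 30, -18, 32] -> [10, 30, -18, 32] -> [4, 24, -24, 26] -> [-2, 18, -30, 20] -> 6
  [22, 4, 5, 10] -> [22, 4, 5, 10] -> [16, -2, -1, 4] -> [10, -8, -7, -2] -> -7
  [24, -22, -37, -3, 36, 20, 22, 38, 6, 41] -> [24, -22, -37, -3] -> [18, -28, -43, -9] -> [12, -34, -49, -15] -> -86
  [24, -19, -8, 20, 26, -6, -43, -18] -> [24, -19, -8, 20] -> [18, -25, -14, 14] -> [12, -31, -20, 8] -> -31
  [-7, -50, 18] -> [-7, -50, 18] -> [-13, -56, 12] -> [-19, -62, 6] -> -75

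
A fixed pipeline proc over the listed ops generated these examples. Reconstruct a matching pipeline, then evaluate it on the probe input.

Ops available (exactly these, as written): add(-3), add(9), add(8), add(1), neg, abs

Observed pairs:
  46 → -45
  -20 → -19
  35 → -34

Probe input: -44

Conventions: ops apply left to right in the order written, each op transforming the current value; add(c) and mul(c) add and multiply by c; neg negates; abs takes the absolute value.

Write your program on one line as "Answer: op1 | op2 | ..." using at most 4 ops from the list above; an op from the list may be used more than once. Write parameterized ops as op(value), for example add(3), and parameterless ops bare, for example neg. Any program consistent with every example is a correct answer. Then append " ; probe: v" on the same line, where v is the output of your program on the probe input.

abs | neg | add(1) ; probe: -43

Check, running the answer program on each example:
  46 -> 46 -> -46 -> -45
  -20 -> 20 -> -20 -> -19
  35 -> 35 -> -35 -> -34
  probe: -44 -> 44 -> -44 -> -43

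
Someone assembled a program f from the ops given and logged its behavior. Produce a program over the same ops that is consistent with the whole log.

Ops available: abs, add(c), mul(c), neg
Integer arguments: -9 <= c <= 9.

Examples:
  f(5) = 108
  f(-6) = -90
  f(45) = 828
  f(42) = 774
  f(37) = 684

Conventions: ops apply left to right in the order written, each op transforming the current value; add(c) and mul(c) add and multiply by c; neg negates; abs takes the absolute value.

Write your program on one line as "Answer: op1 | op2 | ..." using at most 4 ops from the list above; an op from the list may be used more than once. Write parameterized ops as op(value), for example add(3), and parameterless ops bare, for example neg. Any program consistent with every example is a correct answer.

mul(9) | add(9) | mul(2)

Check, running the answer program on each example:
  5 -> 45 -> 54 -> 108
  -6 -> -54 -> -45 -> -90
  45 -> 405 -> 414 -> 828
  42 -> 378 -> 387 -> 774
  37 -> 333 -> 342 -> 684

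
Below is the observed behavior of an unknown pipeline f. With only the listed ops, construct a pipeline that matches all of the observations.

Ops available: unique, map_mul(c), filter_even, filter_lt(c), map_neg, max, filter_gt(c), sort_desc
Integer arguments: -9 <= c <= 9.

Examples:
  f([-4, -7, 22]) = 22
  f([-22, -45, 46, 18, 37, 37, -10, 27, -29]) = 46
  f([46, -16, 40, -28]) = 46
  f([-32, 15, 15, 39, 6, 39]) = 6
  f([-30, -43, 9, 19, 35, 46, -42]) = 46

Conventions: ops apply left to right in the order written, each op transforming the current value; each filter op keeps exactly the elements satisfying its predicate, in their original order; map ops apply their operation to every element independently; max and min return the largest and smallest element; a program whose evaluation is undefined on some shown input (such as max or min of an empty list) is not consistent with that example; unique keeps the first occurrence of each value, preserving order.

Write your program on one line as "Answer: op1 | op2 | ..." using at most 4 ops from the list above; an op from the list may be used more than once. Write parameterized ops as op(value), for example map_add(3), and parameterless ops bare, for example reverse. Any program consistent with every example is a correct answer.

filter_gt(-2) | sort_desc | filter_even | max

Check, running the answer program on each example:
  [-4, -7, 22] -> [22] -> [22] -> [22] -> 22
  [-22, -45, 46, 18, 37, 37, -10, 27, -29] -> [46, 18, 37, 37, 27] -> [46, 37, 37, 27, 18] -> [46, 18] -> 46
  [46, -16, 40, -28] -> [46, 40] -> [46, 40] -> [46, 40] -> 46
  [-32, 15, 15, 39, 6, 39] -> [15, 15, 39, 6, 39] -> [39, 39, 15, 15, 6] -> [6] -> 6
  [-30, -43, 9, 19, 35, 46, -42] -> [9, 19, 35, 46] -> [46, 35, 19, 9] -> [46] -> 46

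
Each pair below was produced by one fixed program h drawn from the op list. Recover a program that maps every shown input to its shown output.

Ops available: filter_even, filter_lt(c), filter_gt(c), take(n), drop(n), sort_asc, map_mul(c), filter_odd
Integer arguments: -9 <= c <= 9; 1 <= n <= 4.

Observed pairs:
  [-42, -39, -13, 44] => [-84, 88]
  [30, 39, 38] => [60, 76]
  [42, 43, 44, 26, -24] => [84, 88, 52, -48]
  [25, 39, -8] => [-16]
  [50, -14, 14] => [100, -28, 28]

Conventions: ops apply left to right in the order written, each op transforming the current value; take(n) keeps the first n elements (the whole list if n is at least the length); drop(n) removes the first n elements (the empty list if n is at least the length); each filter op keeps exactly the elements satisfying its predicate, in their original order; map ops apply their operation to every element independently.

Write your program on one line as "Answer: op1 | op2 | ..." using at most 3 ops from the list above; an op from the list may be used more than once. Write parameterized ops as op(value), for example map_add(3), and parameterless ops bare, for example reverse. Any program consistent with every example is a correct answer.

filter_even | map_mul(2)

Check, running the answer program on each example:
  [-42, -39, -13, 44] -> [-42, 44] -> [-84, 88]
  [30, 39, 38] -> [30, 38] -> [60, 76]
  [42, 43, 44, 26, -24] -> [42, 44, 26, -24] -> [84, 88, 52, -48]
  [25, 39, -8] -> [-8] -> [-16]
  [50, -14, 14] -> [50, -14, 14] -> [100, -28, 28]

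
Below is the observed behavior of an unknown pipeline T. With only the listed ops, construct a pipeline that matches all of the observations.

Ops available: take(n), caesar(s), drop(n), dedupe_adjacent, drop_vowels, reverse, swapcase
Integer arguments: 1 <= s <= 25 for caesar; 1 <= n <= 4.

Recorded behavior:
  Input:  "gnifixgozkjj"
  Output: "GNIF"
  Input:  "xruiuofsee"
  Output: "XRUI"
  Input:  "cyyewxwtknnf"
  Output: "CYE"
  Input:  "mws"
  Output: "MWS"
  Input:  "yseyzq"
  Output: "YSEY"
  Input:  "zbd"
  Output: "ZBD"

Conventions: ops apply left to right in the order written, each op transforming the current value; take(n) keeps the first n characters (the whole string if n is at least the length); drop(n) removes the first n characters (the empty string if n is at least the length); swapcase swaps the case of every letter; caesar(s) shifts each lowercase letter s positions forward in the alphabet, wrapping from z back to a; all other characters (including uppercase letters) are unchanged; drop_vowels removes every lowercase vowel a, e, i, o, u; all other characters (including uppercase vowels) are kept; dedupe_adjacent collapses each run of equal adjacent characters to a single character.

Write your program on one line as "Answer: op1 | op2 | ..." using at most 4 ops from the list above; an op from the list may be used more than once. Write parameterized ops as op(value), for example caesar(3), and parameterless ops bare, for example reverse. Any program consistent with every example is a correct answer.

take(4) | swapcase | dedupe_adjacent

Check, running the answer program on each example:
  "gnifixgozkjj" -> "gnif" -> "GNIF" -> "GNIF"
  "xruiuofsee" -> "xrui" -> "XRUI" -> "XRUI"
  "cyyewxwtknnf" -> "cyye" -> "CYYE" -> "CYE"
  "mws" -> "mws" -> "MWS" -> "MWS"
  "yseyzq" -> "ysey" -> "YSEY" -> "YSEY"
  "zbd" -> "zbd" -> "ZBD" -> "ZBD"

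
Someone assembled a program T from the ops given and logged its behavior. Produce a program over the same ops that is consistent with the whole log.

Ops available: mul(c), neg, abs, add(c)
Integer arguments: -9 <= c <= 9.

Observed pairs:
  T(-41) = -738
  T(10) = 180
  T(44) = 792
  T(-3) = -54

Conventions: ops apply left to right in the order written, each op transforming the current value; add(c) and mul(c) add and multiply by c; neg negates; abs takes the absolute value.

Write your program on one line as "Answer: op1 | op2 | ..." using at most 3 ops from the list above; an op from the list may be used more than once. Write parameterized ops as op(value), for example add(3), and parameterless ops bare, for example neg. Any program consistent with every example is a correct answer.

mul(-9) | mul(2) | neg

Check, running the answer program on each example:
  -41 -> 369 -> 738 -> -738
  10 -> -90 -> -180 -> 180
  44 -> -396 -> -792 -> 792
  -3 -> 27 -> 54 -> -54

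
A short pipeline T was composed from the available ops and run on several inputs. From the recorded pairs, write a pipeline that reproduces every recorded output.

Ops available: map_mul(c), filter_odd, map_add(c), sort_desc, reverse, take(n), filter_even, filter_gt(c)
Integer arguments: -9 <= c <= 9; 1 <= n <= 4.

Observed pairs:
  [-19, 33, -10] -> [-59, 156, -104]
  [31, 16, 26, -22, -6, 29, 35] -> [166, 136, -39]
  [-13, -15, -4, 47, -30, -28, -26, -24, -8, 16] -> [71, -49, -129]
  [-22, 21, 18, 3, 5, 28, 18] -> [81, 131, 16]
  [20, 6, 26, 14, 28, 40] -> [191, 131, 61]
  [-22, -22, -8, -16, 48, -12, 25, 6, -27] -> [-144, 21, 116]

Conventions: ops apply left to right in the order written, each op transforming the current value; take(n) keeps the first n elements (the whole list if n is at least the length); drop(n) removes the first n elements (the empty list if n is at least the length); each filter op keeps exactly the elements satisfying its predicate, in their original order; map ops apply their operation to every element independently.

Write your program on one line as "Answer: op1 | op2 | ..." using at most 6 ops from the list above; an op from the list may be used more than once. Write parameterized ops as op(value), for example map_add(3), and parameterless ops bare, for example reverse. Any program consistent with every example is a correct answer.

reverse | map_mul(5) | take(3) | map_add(-2) | map_add(-7)

Check, running the answer program on each example:
  [-19, 33, -10] -> [-10, 33, -19] -> [-50, 165, -95] -> [-50, 165, -95] -> [-52, 163, -97] -> [-59, 156, -104]
  [31, 16, 26, -22, -6, 29, 35] -> [35, 29, -6, -22, 26, 16, 31] -> [175, 145, -30, -110, 130, 80, 155] -> [175, 145, -30] -> [173, 143, -32] -> [166, 136, -39]
  [-13, -15, -4, 47, -30, -28, -26, -24, -8, 16] -> [16, -8, -24, -26, -28, -30, 47, -4, -15, -13] -> [80, -40, -120, -130, -140, -150, 235, -20, -75, -65] -> [80, -40, -120] -> [78, -42, -122] -> [71, -49, -129]
  [-22, 21, 18, 3, 5, 28, 18] -> [18, 28, 5, 3, 18, 21, -22] -> [90, 140, 25, 15, 90, 105, -110] -> [90, 140, 25] -> [88, 138, 23] -> [81, 131, 16]
  [20, 6, 26, 14, 28, 40] -> [40, 28, 14, 26, 6, 20] -> [200, 140, 70, 130, 30, 100] -> [200, 140, 70] -> [198, 138, 68] -> [191, 131, 61]
  [-22, -22, -8, -16, 48, -12, 25, 6, -27] -> [-27, 6, 25, -12, 48, -16, -8, -22, -22] -> [-135, 30, 125, -60, 240, -80, -40, -110, -110] -> [-135, 30, 125] -> [-137, 28, 123] -> [-144, 21, 116]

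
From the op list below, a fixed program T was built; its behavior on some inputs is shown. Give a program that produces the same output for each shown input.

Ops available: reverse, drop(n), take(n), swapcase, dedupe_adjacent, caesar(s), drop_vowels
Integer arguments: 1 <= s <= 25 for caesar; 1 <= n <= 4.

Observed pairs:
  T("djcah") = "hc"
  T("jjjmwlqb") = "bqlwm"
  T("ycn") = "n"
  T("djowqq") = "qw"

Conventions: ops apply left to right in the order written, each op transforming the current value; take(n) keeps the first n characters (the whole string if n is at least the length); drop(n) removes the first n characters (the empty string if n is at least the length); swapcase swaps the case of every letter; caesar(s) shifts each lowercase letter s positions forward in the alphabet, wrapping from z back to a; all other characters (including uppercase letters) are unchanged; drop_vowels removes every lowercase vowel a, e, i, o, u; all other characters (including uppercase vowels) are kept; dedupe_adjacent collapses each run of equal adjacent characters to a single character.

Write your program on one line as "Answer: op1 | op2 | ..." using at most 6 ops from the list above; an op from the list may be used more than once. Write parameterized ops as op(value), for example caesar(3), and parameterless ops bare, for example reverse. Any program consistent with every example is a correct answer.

drop(1) | dedupe_adjacent | drop(1) | reverse | drop_vowels

Check, running the answer program on each example:
  "djcah" -> "jcah" -> "jcah" -> "cah" -> "hac" -> "hc"
  "jjjmwlqb" -> "jjmwlqb" -> "jmwlqb" -> "mwlqb" -> "bqlwm" -> "bqlwm"
  "ycn" -> "cn" -> "cn" -> "n" -> "n" -> "n"
  "djowqq" -> "jowqq" -> "jowq" -> "owq" -> "qwo" -> "qw"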